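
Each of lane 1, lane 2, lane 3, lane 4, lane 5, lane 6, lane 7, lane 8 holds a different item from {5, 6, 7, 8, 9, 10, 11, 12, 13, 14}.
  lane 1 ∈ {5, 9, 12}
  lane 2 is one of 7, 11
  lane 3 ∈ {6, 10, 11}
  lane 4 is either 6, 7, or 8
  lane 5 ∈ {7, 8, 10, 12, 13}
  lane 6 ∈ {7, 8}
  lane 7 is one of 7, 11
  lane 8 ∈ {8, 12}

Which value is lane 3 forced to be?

10

lane 2 and lane 7 share exactly the 2 values {7, 11}; by pigeonhole those values go to them, so strike 7, 11 from lane 3, lane 4, lane 5, lane 6.
lane 6 has just one choice, so lane 6 = 8. Strike 8 from lane 4, lane 5, lane 8.
That leaves lane 8 = 12. Eliminate 12 elsewhere: lane 1, lane 5.
lane 4 has just one choice, so lane 4 = 6. Eliminate 6 elsewhere: lane 3.
So lane 3 = 10.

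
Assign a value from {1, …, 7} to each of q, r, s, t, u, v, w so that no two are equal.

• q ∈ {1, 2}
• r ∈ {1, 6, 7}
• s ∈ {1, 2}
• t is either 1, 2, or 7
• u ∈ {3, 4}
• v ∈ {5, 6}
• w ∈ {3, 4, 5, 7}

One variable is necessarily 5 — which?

The 2 variables q and s are confined to {1, 2}, which locks those values in; drop them from r, t.
That leaves t = 7. Eliminate 7 elsewhere: r, w.
r must be 6 (only option left). Eliminate 6 elsewhere: v.
So 5 goes to v.

v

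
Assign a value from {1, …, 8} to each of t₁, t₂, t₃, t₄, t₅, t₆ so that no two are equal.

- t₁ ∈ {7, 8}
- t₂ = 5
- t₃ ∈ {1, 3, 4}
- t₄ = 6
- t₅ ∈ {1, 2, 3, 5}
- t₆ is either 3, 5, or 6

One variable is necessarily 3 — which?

t₆

t₂ has just one choice, so t₂ = 5. Eliminate 5 elsewhere: t₅, t₆.
That leaves t₄ = 6. Strike 6 from t₆.
So 3 goes to t₆.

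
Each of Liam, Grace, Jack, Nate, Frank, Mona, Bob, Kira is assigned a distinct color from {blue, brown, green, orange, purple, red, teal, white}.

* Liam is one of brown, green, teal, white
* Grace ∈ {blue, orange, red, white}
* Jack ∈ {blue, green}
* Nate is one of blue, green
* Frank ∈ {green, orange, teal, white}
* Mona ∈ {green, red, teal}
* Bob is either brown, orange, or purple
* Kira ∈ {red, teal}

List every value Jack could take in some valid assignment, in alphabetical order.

blue, green

Among the 8 variables, purple fits only Bob (and all 8 values in {blue, brown, green, orange, purple, red, teal, white} must be used), so Bob = purple.
The 7 still-open variables draw from only 7 values {blue, brown, green, orange, red, teal, white}, so each is used; only Liam can be brown, hence Liam = brown.
Jack and Nate between them cover only {blue, green} — a naked pair. Remove those values from Grace, Frank, Mona.
Mona and Kira share exactly the 2 values {red, teal}; by pigeonhole those values go to them, so strike red, teal from Grace, Frank.
No further eliminations apply; Jack can still be any of blue, green.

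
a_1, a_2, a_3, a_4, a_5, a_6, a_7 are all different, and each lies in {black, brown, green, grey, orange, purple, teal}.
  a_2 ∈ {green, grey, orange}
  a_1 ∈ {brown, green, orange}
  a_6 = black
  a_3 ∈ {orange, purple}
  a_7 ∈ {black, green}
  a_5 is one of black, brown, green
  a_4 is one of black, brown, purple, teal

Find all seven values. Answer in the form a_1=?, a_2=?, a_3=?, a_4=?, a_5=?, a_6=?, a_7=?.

a_6 must be black (only option left). Remove black from a_4, a_5, a_7.
a_7 must be green (only option left). Remove green from a_1, a_2, a_5.
a_5's domain is down to {brown}, so a_5 = brown. So a_1, a_4 can't be brown.
That leaves a_1 = orange. Strike orange from a_2, a_3.
a_2 must be grey (only option left).
a_3's domain is down to {purple}, so a_3 = purple. Strike purple from a_4.
a_4 has just one choice, so a_4 = teal.

a_1=orange, a_2=grey, a_3=purple, a_4=teal, a_5=brown, a_6=black, a_7=green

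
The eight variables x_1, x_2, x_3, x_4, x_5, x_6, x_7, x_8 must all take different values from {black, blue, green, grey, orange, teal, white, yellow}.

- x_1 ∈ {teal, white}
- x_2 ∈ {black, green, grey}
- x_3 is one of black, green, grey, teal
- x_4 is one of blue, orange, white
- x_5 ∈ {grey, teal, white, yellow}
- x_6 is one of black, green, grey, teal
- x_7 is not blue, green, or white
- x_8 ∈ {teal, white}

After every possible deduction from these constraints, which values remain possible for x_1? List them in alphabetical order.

teal, white

The 8 variables draw from only 8 values {black, blue, green, grey, orange, teal, white, yellow}, so each is used; only x_4 can be blue, hence x_4 = blue.
The 7 still-open variables together cover exactly {black, green, grey, orange, teal, white, yellow} — 7 values for 7 variables — and orange appears only in x_7's list, so x_7 = orange.
Among the 6 still-open variables, yellow fits only x_5 (and all 6 values in {black, green, grey, teal, white, yellow} must be used), so x_5 = yellow.
The 2 variables x_1 and x_8 are confined to {teal, white}, which locks those values in; drop them from x_3, x_6.
No further eliminations apply; x_1 can still be any of teal, white.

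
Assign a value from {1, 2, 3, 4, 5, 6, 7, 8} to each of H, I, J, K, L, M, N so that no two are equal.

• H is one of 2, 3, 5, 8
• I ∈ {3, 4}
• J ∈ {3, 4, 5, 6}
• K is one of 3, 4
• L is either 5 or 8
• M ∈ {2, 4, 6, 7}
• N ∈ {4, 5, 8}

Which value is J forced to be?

Among the 7 variables, 7 fits only M (and all 7 values in {2, 3, 4, 5, 6, 7, 8} must be used), so M = 7.
The 6 still-open variables draw from only 6 values {2, 3, 4, 5, 6, 8}, so each is used; only H can be 2, hence H = 2.
The 5 still-open variables draw from only 5 values {3, 4, 5, 6, 8}, so each is used; only J can be 6, hence J = 6.

6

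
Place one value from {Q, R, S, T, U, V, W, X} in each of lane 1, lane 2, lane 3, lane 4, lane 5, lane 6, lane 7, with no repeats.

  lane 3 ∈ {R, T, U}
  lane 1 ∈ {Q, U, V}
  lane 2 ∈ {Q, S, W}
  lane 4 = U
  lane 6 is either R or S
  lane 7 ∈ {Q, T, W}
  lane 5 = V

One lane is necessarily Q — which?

lane 4's domain is down to {U}, so lane 4 = U. Strike U from lane 1, lane 3.
lane 5 has just one choice, so lane 5 = V. So lane 1 can't be V.
So Q goes to lane 1.

lane 1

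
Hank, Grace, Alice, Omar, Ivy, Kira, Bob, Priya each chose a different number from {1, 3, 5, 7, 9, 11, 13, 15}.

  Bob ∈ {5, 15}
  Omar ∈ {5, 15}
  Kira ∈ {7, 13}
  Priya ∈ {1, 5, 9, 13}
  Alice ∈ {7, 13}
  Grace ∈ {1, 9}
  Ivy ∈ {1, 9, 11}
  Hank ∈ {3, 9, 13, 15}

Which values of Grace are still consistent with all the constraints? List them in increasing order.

1, 9

The 8 variables together cover exactly {1, 3, 5, 7, 9, 11, 13, 15} — 8 values for 8 variables — and 3 appears only in Hank's list, so Hank = 3.
The 7 still-open variables together cover exactly {1, 5, 7, 9, 11, 13, 15} — 7 values for 7 variables — and 11 appears only in Ivy's list, so Ivy = 11.
Alice and Kira share exactly the 2 values {7, 13}; by pigeonhole those values go to them, so strike 7, 13 from Priya.
The 2 variables Omar and Bob are confined to {5, 15}, which locks those values in; drop them from Priya.
No further eliminations apply; Grace can still be any of 1, 9.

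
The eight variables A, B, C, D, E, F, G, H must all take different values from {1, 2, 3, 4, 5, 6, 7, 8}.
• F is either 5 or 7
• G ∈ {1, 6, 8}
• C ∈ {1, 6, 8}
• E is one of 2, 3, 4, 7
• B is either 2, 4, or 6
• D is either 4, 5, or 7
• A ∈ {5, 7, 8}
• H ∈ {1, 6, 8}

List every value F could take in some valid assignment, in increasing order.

5, 7

Among the 8 variables, 3 fits only E (and all 8 values in {1, 2, 3, 4, 5, 6, 7, 8} must be used), so E = 3.
The 7 still-open variables together cover exactly {1, 2, 4, 5, 6, 7, 8} — 7 values for 7 variables — and 2 appears only in B's list, so B = 2.
The 6 still-open variables draw from only 6 values {1, 4, 5, 6, 7, 8}, so each is used; only D can be 4, hence D = 4.
C, G, H between them cover only {1, 6, 8} — a naked triple. Remove those values from A.
No further eliminations apply; F can still be any of 5, 7.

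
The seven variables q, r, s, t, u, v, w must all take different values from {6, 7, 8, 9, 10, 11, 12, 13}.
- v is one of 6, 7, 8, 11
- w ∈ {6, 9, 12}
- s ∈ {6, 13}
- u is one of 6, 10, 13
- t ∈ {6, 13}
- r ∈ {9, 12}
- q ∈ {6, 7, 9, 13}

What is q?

s and t share exactly the 2 values {6, 13}; by pigeonhole those values go to them, so strike 6, 13 from q, u, v, w.
u has just one choice, so u = 10.
The 2 variables r and w are confined to {9, 12}, which locks those values in; drop them from q.
So q = 7.

7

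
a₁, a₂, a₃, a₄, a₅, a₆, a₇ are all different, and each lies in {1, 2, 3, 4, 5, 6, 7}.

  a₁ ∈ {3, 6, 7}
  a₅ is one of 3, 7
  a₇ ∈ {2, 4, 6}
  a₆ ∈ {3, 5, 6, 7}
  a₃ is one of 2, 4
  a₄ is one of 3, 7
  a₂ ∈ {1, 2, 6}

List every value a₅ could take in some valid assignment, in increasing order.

The 7 variables draw from only 7 values {1, 2, 3, 4, 5, 6, 7}, so each is used; only a₂ can be 1, hence a₂ = 1.
The 6 still-open variables together cover exactly {2, 3, 4, 5, 6, 7} — 6 values for 6 variables — and 5 appears only in a₆'s list, so a₆ = 5.
The 2 variables a₄ and a₅ are confined to {3, 7}, which locks those values in; drop them from a₁.
a₁'s domain is down to {6}, so a₁ = 6. Strike 6 from a₇.
No further eliminations apply; a₅ can still be any of 3, 7.

3, 7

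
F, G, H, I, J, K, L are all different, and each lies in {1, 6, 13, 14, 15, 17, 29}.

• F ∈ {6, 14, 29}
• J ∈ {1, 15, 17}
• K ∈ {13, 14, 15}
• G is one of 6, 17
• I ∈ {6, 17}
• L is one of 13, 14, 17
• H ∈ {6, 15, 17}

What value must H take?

15

The 7 variables draw from only 7 values {1, 6, 13, 14, 15, 17, 29}, so each is used; only J can be 1, hence J = 1.
The 6 still-open variables draw from only 6 values {6, 13, 14, 15, 17, 29}, so each is used; only F can be 29, hence F = 29.
G and I between them cover only {6, 17} — a naked pair. Remove those values from H, L.
So H = 15.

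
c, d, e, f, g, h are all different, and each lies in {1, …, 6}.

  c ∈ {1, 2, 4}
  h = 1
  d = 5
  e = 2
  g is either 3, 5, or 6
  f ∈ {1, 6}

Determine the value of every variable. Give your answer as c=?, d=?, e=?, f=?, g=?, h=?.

d's domain is down to {5}, so d = 5. So g can't be 5.
That leaves e = 2. Strike 2 from c.
h's domain is down to {1}, so h = 1. Strike 1 from c, f.
c's domain is down to {4}, so c = 4.
f's domain is down to {6}, so f = 6. So g can't be 6.
g must be 3 (only option left).

c=4, d=5, e=2, f=6, g=3, h=1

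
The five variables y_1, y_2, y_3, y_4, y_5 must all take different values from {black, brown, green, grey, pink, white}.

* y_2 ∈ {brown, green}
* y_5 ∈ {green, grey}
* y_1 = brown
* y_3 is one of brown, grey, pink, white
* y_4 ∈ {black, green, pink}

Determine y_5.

y_1 has just one choice, so y_1 = brown. So y_2, y_3 can't be brown.
y_2 has just one choice, so y_2 = green. Remove green from y_4, y_5.
So y_5 = grey.

grey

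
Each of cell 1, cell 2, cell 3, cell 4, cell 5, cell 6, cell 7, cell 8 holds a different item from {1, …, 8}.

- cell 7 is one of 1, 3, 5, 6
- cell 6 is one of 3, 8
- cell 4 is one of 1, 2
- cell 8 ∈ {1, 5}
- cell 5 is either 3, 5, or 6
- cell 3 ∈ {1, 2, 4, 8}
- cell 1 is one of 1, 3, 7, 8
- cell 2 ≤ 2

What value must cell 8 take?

The 8 variables draw from only 8 values {1, 2, 3, 4, 5, 6, 7, 8}, so each is used; only cell 3 can be 4, hence cell 3 = 4.
The 7 still-open variables together cover exactly {1, 2, 3, 5, 6, 7, 8} — 7 values for 7 variables — and 7 appears only in cell 1's list, so cell 1 = 7.
The 6 still-open variables draw from only 6 values {1, 2, 3, 5, 6, 8}, so each is used; only cell 6 can be 8, hence cell 6 = 8.
cell 2 and cell 4 between them cover only {1, 2} — a naked pair. Remove those values from cell 7, cell 8.
So cell 8 = 5.

5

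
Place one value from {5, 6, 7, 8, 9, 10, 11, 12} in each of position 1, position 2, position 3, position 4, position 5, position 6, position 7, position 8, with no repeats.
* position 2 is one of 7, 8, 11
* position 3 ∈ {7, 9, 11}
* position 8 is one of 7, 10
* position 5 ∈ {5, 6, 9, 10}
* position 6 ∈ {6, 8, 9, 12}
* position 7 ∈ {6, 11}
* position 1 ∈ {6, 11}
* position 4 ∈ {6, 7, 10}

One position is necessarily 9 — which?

The 8 variables together cover exactly {5, 6, 7, 8, 9, 10, 11, 12} — 8 values for 8 variables — and 5 appears only in position 5's list, so position 5 = 5.
Among the 7 still-open variables, 12 fits only position 6 (and all 7 values in {6, 7, 8, 9, 10, 11, 12} must be used), so position 6 = 12.
The 6 still-open variables draw from only 6 values {6, 7, 8, 9, 10, 11}, so each is used; only position 2 can be 8, hence position 2 = 8.
The 5 still-open variables draw from only 5 values {6, 7, 9, 10, 11}, so each is used; only position 3 can be 9, hence position 3 = 9.

position 3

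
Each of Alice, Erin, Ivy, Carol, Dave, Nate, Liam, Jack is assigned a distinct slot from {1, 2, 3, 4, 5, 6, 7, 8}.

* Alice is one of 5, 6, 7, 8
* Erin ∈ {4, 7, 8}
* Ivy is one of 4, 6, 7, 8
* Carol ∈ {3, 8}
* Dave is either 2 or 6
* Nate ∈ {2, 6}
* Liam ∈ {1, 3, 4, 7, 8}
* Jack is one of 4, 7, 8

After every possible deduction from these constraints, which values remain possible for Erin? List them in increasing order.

The 8 variables together cover exactly {1, 2, 3, 4, 5, 6, 7, 8} — 8 values for 8 variables — and 1 appears only in Liam's list, so Liam = 1.
Among the 7 still-open variables, 3 fits only Carol (and all 7 values in {2, 3, 4, 5, 6, 7, 8} must be used), so Carol = 3.
The 6 still-open variables together cover exactly {2, 4, 5, 6, 7, 8} — 6 values for 6 variables — and 5 appears only in Alice's list, so Alice = 5.
Dave and Nate between them cover only {2, 6} — a naked pair. Remove those values from Ivy.
No further eliminations apply; Erin can still be any of 4, 7, 8.

4, 7, 8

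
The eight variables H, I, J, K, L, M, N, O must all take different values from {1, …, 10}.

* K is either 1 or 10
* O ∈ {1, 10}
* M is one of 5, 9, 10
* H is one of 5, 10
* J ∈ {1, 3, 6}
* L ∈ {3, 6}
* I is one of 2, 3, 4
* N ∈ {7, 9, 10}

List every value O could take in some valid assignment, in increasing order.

K and O between them cover only {1, 10} — a naked pair. Remove those values from H, J, M, N.
That leaves H = 5. Remove 5 from M.
M's domain is down to {9}, so M = 9. Strike 9 from N.
N must be 7 (only option left).
J and L between them cover only {3, 6} — a naked pair. Remove those values from I.
No further eliminations apply; O can still be any of 1, 10.

1, 10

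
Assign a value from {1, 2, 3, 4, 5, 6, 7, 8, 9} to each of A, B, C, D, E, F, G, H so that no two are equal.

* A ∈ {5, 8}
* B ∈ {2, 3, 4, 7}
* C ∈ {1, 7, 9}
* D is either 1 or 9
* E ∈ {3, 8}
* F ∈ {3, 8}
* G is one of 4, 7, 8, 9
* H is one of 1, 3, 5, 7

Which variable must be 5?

The 8 variables draw from only 8 values {1, 2, 3, 4, 5, 7, 8, 9}, so each is used; only B can be 2, hence B = 2.
Among the 7 still-open variables, 4 fits only G (and all 7 values in {1, 3, 4, 5, 7, 8, 9} must be used), so G = 4.
E and F share exactly the 2 values {3, 8}; by pigeonhole those values go to them, so strike 3, 8 from A, H.
So 5 goes to A.

A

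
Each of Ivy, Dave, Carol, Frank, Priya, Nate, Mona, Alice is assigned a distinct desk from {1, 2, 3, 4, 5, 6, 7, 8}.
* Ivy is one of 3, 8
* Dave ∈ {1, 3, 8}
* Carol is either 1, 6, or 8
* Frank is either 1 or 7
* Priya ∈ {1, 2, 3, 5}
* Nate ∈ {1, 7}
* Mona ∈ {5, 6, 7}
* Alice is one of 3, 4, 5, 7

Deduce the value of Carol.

Among the 8 variables, 2 fits only Priya (and all 8 values in {1, 2, 3, 4, 5, 6, 7, 8} must be used), so Priya = 2.
Among the 7 still-open variables, 4 fits only Alice (and all 7 values in {1, 3, 4, 5, 6, 7, 8} must be used), so Alice = 4.
The 6 still-open variables draw from only 6 values {1, 3, 5, 6, 7, 8}, so each is used; only Mona can be 5, hence Mona = 5.
The 5 still-open variables together cover exactly {1, 3, 6, 7, 8} — 5 values for 5 variables — and 6 appears only in Carol's list, so Carol = 6.

6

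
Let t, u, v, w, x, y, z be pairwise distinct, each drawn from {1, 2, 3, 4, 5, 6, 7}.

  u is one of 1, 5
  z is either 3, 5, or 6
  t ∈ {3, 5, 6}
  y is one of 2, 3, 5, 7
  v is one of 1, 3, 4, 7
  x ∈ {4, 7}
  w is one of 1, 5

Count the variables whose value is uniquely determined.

1

The 7 variables together cover exactly {1, 2, 3, 4, 5, 6, 7} — 7 values for 7 variables — and 2 appears only in y's list, so y = 2.
The 2 variables u and w are confined to {1, 5}, which locks those values in; drop them from t, v, z.
The 2 variables t and z are confined to {3, 6}, which locks those values in; drop them from v.
Determined: y=2. The other variables each still have more than one consistent value. That makes 1.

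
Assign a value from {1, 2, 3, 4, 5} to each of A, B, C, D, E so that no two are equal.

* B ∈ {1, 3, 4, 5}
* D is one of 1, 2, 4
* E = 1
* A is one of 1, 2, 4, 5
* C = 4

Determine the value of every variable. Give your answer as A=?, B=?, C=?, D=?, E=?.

C's domain is down to {4}, so C = 4. Eliminate 4 elsewhere: A, B, D.
E has just one choice, so E = 1. Eliminate 1 elsewhere: A, B, D.
D must be 2 (only option left). Eliminate 2 elsewhere: A.
A has just one choice, so A = 5. So B can't be 5.
B's domain is down to {3}, so B = 3.

A=5, B=3, C=4, D=2, E=1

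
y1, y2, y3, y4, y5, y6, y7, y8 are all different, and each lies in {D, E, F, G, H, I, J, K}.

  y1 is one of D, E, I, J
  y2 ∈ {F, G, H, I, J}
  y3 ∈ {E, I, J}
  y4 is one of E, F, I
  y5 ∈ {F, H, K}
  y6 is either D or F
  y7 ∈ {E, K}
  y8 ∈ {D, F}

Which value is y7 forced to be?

K

The 8 variables together cover exactly {D, E, F, G, H, I, J, K} — 8 values for 8 variables — and G appears only in y2's list, so y2 = G.
The 7 still-open variables together cover exactly {D, E, F, H, I, J, K} — 7 values for 7 variables — and H appears only in y5's list, so y5 = H.
Among the 6 still-open variables, K fits only y7 (and all 6 values in {D, E, F, I, J, K} must be used), so y7 = K.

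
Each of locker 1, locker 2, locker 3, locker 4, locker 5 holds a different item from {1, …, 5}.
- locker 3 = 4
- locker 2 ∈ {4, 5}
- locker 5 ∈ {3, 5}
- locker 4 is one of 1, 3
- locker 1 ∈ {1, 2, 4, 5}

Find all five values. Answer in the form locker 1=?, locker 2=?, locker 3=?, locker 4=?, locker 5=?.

locker 1=2, locker 2=5, locker 3=4, locker 4=1, locker 5=3

locker 3's domain is down to {4}, so locker 3 = 4. Strike 4 from locker 1, locker 2.
That leaves locker 2 = 5. Strike 5 from locker 1, locker 5.
locker 5's domain is down to {3}, so locker 5 = 3. Remove 3 from locker 4.
locker 4 has just one choice, so locker 4 = 1. So locker 1 can't be 1.
locker 1 has just one choice, so locker 1 = 2.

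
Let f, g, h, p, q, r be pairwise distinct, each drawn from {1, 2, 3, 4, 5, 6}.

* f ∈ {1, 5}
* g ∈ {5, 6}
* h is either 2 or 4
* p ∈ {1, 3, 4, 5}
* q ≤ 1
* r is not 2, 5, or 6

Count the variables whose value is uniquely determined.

4

q has just one choice, so q = 1. Strike 1 from f, p, r.
f has just one choice, so f = 5. So g, p can't be 5.
g must be 6 (only option left).
The 3 still-open variables draw from only 3 values {2, 3, 4}, so each is used; only h can be 2, hence h = 2.
Determined: f=5, g=6, h=2, q=1. The other variables each still have more than one consistent value. That makes 4.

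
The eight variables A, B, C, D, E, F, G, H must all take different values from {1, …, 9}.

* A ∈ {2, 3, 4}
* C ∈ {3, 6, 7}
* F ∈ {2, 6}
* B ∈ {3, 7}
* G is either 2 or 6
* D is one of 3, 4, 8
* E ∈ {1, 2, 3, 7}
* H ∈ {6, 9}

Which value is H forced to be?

9

The 8 variables together cover exactly {1, 2, 3, 4, 6, 7, 8, 9} — 8 values for 8 variables — and 1 appears only in E's list, so E = 1.
Among the 7 still-open variables, 8 fits only D (and all 7 values in {2, 3, 4, 6, 7, 8, 9} must be used), so D = 8.
The 6 still-open variables together cover exactly {2, 3, 4, 6, 7, 9} — 6 values for 6 variables — and 4 appears only in A's list, so A = 4.
Among the 5 still-open variables, 9 fits only H (and all 5 values in {2, 3, 6, 7, 9} must be used), so H = 9.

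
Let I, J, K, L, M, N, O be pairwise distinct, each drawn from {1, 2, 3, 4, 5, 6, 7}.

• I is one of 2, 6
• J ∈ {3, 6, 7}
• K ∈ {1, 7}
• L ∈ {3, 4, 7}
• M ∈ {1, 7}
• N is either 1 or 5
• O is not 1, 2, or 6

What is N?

5

Among the 7 variables, 2 fits only I (and all 7 values in {1, 2, 3, 4, 5, 6, 7} must be used), so I = 2.
The 6 still-open variables draw from only 6 values {1, 3, 4, 5, 6, 7}, so each is used; only J can be 6, hence J = 6.
K and M share exactly the 2 values {1, 7}; by pigeonhole those values go to them, so strike 1, 7 from L, N, O.
So N = 5.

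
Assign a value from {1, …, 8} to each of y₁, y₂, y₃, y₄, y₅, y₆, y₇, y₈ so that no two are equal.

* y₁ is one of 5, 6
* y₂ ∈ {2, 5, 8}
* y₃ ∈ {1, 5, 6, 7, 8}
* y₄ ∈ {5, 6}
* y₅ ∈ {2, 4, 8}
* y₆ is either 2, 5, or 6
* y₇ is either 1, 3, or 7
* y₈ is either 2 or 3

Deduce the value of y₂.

Among the 8 variables, 4 fits only y₅ (and all 8 values in {1, 2, 3, 4, 5, 6, 7, 8} must be used), so y₅ = 4.
y₁ and y₄ between them cover only {5, 6} — a naked pair. Remove those values from y₂, y₃, y₆.
That leaves y₆ = 2. Eliminate 2 elsewhere: y₂, y₈.
So y₂ = 8.

8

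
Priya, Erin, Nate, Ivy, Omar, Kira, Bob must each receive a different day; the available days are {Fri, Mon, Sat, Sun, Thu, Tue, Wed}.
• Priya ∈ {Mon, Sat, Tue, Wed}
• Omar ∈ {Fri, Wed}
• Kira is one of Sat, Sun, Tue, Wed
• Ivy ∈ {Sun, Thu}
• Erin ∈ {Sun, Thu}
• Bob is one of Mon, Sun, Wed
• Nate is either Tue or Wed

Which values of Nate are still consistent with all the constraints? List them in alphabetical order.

Tue, Wed

Among the 7 variables, Fri fits only Omar (and all 7 values in {Fri, Mon, Sat, Sun, Thu, Tue, Wed} must be used), so Omar = Fri.
The 2 variables Erin and Ivy are confined to {Sun, Thu}, which locks those values in; drop them from Kira, Bob.
No further eliminations apply; Nate can still be any of Tue, Wed.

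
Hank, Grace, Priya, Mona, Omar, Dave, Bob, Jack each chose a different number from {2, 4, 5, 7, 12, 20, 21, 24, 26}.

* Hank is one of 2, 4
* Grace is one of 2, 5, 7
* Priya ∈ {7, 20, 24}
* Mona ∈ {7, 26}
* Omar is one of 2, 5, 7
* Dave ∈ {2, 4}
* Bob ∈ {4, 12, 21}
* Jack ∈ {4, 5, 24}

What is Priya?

The 2 variables Hank and Dave are confined to {2, 4}, which locks those values in; drop them from Grace, Omar, Bob, Jack.
The 2 variables Grace and Omar are confined to {5, 7}, which locks those values in; drop them from Priya, Mona, Jack.
That leaves Mona = 26.
That leaves Jack = 24. Remove 24 from Priya.
So Priya = 20.

20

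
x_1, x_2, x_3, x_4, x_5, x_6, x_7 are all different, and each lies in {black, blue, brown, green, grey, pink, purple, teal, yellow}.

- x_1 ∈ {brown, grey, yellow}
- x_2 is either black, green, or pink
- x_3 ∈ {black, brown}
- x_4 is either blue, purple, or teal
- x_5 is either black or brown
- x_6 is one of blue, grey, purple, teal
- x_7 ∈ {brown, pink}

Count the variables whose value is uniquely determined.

2

x_3 and x_5 between them cover only {black, brown} — a naked pair. Remove those values from x_1, x_2, x_7.
That leaves x_7 = pink. Eliminate pink elsewhere: x_2.
That leaves x_2 = green.
Determined: x_2=green, x_7=pink. The other variables each still have more than one consistent value. That makes 2.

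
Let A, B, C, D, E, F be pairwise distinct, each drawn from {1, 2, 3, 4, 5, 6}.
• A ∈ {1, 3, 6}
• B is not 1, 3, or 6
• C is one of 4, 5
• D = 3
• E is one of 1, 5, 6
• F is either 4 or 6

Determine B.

D has just one choice, so D = 3. Strike 3 from A.
The 5 still-open variables together cover exactly {1, 2, 4, 5, 6} — 5 values for 5 variables — and 2 appears only in B's list, so B = 2.

2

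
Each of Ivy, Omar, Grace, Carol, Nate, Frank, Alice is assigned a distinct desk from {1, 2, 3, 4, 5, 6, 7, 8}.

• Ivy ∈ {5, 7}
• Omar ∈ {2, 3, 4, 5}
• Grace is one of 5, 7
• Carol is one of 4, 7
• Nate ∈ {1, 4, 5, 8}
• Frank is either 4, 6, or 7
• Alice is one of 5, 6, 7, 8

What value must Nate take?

1

Ivy and Grace between them cover only {5, 7} — a naked pair. Remove those values from Omar, Carol, Nate, Frank, Alice.
Carol must be 4 (only option left). Eliminate 4 elsewhere: Omar, Nate, Frank.
Frank has just one choice, so Frank = 6. So Alice can't be 6.
Alice has just one choice, so Alice = 8. Eliminate 8 elsewhere: Nate.
So Nate = 1.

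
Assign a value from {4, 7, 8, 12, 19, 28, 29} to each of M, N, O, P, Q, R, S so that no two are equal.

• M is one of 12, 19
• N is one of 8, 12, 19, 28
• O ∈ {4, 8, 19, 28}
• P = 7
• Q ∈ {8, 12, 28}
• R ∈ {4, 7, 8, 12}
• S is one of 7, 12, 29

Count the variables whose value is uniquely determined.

P's domain is down to {7}, so P = 7. Eliminate 7 elsewhere: R, S.
The 6 still-open variables together cover exactly {4, 8, 12, 19, 28, 29} — 6 values for 6 variables — and 29 appears only in S's list, so S = 29.
Determined: P=7, S=29. The other variables each still have more than one consistent value. That makes 2.

2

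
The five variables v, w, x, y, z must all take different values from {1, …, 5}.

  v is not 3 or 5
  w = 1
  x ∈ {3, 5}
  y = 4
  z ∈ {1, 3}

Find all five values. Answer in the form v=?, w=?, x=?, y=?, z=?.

v=2, w=1, x=5, y=4, z=3

w has just one choice, so w = 1. Eliminate 1 elsewhere: v, z.
That leaves y = 4. So v can't be 4.
z has just one choice, so z = 3. Remove 3 from x.
That leaves v = 2.
x's domain is down to {5}, so x = 5.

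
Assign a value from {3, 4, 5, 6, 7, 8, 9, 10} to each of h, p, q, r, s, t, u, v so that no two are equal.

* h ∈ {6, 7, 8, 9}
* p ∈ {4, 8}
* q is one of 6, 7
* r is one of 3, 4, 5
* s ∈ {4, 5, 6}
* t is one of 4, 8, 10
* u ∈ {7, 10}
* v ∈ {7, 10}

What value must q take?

6

The 8 variables together cover exactly {3, 4, 5, 6, 7, 8, 9, 10} — 8 values for 8 variables — and 3 appears only in r's list, so r = 3.
The 7 still-open variables draw from only 7 values {4, 5, 6, 7, 8, 9, 10}, so each is used; only s can be 5, hence s = 5.
Among the 6 still-open variables, 9 fits only h (and all 6 values in {4, 6, 7, 8, 9, 10} must be used), so h = 9.
Among the 5 still-open variables, 6 fits only q (and all 5 values in {4, 6, 7, 8, 10} must be used), so q = 6.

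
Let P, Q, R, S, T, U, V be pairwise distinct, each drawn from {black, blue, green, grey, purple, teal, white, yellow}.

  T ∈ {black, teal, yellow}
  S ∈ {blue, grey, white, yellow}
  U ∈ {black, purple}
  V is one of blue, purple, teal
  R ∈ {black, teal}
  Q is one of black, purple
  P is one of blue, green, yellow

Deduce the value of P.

The 2 variables Q and U are confined to {black, purple}, which locks those values in; drop them from R, T, V.
R's domain is down to {teal}, so R = teal. So T, V can't be teal.
That leaves T = yellow. So P, S can't be yellow.
That leaves V = blue. So P, S can't be blue.
So P = green.

green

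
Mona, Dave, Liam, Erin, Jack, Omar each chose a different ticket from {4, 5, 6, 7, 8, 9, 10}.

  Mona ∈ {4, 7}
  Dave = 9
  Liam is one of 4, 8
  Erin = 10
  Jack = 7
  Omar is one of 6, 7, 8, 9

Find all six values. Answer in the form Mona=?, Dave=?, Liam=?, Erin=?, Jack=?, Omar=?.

Dave's domain is down to {9}, so Dave = 9. Eliminate 9 elsewhere: Omar.
That leaves Erin = 10.
Jack's domain is down to {7}, so Jack = 7. Eliminate 7 elsewhere: Mona, Omar.
Mona's domain is down to {4}, so Mona = 4. Strike 4 from Liam.
Liam's domain is down to {8}, so Liam = 8. Remove 8 from Omar.
Omar has just one choice, so Omar = 6.

Mona=4, Dave=9, Liam=8, Erin=10, Jack=7, Omar=6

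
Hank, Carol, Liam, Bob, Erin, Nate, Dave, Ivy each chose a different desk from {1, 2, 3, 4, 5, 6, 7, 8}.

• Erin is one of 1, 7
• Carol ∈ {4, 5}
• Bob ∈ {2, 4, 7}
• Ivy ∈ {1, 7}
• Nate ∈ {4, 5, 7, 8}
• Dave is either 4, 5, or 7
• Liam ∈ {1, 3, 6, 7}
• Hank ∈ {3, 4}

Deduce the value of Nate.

8

The 8 variables draw from only 8 values {1, 2, 3, 4, 5, 6, 7, 8}, so each is used; only Bob can be 2, hence Bob = 2.
Among the 7 still-open variables, 6 fits only Liam (and all 7 values in {1, 3, 4, 5, 6, 7, 8} must be used), so Liam = 6.
Among the 6 still-open variables, 3 fits only Hank (and all 6 values in {1, 3, 4, 5, 7, 8} must be used), so Hank = 3.
The 5 still-open variables draw from only 5 values {1, 4, 5, 7, 8}, so each is used; only Nate can be 8, hence Nate = 8.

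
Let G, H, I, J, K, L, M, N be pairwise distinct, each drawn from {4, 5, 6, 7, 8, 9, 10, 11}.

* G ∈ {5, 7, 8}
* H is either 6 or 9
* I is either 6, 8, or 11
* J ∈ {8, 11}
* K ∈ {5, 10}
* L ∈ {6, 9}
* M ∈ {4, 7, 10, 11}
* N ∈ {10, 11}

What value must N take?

10

The 8 variables together cover exactly {4, 5, 6, 7, 8, 9, 10, 11} — 8 values for 8 variables — and 4 appears only in M's list, so M = 4.
The 7 still-open variables together cover exactly {5, 6, 7, 8, 9, 10, 11} — 7 values for 7 variables — and 7 appears only in G's list, so G = 7.
The 6 still-open variables together cover exactly {5, 6, 8, 9, 10, 11} — 6 values for 6 variables — and 5 appears only in K's list, so K = 5.
The 5 still-open variables together cover exactly {6, 8, 9, 10, 11} — 5 values for 5 variables — and 10 appears only in N's list, so N = 10.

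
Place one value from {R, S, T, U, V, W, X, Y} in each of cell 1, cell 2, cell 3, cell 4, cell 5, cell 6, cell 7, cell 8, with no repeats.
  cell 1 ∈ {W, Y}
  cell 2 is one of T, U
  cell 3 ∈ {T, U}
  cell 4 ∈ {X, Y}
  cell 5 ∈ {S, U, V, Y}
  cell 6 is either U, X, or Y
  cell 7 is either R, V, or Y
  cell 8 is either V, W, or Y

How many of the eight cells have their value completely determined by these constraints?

4

Among the 8 variables, R fits only cell 7 (and all 8 values in {R, S, T, U, V, W, X, Y} must be used), so cell 7 = R.
Among the 7 still-open variables, S fits only cell 5 (and all 7 values in {S, T, U, V, W, X, Y} must be used), so cell 5 = S.
The 6 still-open variables draw from only 6 values {T, U, V, W, X, Y}, so each is used; only cell 8 can be V, hence cell 8 = V.
The 5 still-open variables draw from only 5 values {T, U, W, X, Y}, so each is used; only cell 1 can be W, hence cell 1 = W.
cell 2 and cell 3 between them cover only {T, U} — a naked pair. Remove those values from cell 6.
Determined: cell 1=W, cell 5=S, cell 7=R, cell 8=V. The other cells each still have more than one consistent value. That makes 4.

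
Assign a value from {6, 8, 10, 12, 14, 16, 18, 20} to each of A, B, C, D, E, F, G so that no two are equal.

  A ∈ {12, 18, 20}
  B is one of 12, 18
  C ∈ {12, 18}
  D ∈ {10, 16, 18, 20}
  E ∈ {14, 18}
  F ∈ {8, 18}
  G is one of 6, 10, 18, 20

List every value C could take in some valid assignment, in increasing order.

The 2 variables B and C are confined to {12, 18}, which locks those values in; drop them from A, D, E, F, G.
A has just one choice, so A = 20. Remove 20 from D, G.
That leaves E = 14.
That leaves F = 8.
No further eliminations apply; C can still be any of 12, 18.

12, 18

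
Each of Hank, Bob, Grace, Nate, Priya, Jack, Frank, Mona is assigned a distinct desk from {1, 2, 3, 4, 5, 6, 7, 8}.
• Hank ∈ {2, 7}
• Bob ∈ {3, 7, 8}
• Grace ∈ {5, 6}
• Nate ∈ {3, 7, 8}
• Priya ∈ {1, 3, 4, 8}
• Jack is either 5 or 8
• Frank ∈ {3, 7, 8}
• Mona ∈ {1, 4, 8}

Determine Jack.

5

The 8 variables together cover exactly {1, 2, 3, 4, 5, 6, 7, 8} — 8 values for 8 variables — and 2 appears only in Hank's list, so Hank = 2.
The 7 still-open variables draw from only 7 values {1, 3, 4, 5, 6, 7, 8}, so each is used; only Grace can be 6, hence Grace = 6.
The 6 still-open variables together cover exactly {1, 3, 4, 5, 7, 8} — 6 values for 6 variables — and 5 appears only in Jack's list, so Jack = 5.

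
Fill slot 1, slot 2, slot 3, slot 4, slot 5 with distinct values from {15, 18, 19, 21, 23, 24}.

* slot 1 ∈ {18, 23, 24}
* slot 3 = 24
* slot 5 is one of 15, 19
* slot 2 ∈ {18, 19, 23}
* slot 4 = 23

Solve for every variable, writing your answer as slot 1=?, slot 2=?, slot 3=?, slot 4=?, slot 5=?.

slot 1=18, slot 2=19, slot 3=24, slot 4=23, slot 5=15

slot 3 has just one choice, so slot 3 = 24. Remove 24 from slot 1.
slot 4 has just one choice, so slot 4 = 23. So slot 1, slot 2 can't be 23.
slot 1 must be 18 (only option left). So slot 2 can't be 18.
slot 2 has just one choice, so slot 2 = 19. Eliminate 19 elsewhere: slot 5.
That leaves slot 5 = 15.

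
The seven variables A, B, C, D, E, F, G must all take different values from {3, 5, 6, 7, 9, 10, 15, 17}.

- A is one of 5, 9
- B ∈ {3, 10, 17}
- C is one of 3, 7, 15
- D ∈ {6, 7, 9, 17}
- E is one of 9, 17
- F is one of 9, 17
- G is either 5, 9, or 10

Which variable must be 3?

B

The 2 variables E and F are confined to {9, 17}, which locks those values in; drop them from A, B, D, G.
A's domain is down to {5}, so A = 5. Remove 5 from G.
G's domain is down to {10}, so G = 10. Eliminate 10 elsewhere: B.
So 3 goes to B.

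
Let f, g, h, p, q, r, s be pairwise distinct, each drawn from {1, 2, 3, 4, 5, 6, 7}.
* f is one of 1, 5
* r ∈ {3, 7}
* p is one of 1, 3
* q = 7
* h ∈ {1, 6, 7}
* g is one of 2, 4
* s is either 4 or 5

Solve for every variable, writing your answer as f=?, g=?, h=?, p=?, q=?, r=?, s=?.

f=5, g=2, h=6, p=1, q=7, r=3, s=4

q's domain is down to {7}, so q = 7. Remove 7 from h, r.
That leaves r = 3. Strike 3 from p.
That leaves p = 1. Remove 1 from f, h.
f's domain is down to {5}, so f = 5. Remove 5 from s.
h has just one choice, so h = 6.
s has just one choice, so s = 4. Eliminate 4 elsewhere: g.
g's domain is down to {2}, so g = 2.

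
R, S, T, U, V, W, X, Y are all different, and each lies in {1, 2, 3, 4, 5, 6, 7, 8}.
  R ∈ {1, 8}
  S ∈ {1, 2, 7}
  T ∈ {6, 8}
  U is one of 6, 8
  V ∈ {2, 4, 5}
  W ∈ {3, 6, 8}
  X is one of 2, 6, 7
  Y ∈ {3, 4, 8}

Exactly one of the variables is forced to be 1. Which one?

Among the 8 variables, 5 fits only V (and all 8 values in {1, 2, 3, 4, 5, 6, 7, 8} must be used), so V = 5.
The 7 still-open variables draw from only 7 values {1, 2, 3, 4, 6, 7, 8}, so each is used; only Y can be 4, hence Y = 4.
The 6 still-open variables draw from only 6 values {1, 2, 3, 6, 7, 8}, so each is used; only W can be 3, hence W = 3.
The 2 variables T and U are confined to {6, 8}, which locks those values in; drop them from R, X.
So 1 goes to R.

R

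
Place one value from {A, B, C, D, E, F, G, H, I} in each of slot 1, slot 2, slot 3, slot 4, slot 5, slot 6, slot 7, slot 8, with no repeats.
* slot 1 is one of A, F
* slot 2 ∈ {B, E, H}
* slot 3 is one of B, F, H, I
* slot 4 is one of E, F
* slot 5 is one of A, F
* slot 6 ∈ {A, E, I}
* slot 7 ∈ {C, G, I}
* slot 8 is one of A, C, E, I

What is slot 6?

The 8 variables draw from only 8 values {A, B, C, E, F, G, H, I}, so each is used; only slot 7 can be G, hence slot 7 = G.
The 7 still-open variables draw from only 7 values {A, B, C, E, F, H, I}, so each is used; only slot 8 can be C, hence slot 8 = C.
slot 1 and slot 5 between them cover only {A, F} — a naked pair. Remove those values from slot 3, slot 4, slot 6.
slot 4 has just one choice, so slot 4 = E. So slot 2, slot 6 can't be E.
So slot 6 = I.

I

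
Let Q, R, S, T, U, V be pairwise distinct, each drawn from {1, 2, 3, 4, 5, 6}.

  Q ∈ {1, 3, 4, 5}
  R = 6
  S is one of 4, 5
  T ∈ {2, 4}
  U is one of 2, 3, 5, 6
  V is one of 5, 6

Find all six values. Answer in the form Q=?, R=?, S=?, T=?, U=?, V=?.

Q=1, R=6, S=4, T=2, U=3, V=5

R has just one choice, so R = 6. Eliminate 6 elsewhere: U, V.
That leaves V = 5. Eliminate 5 elsewhere: Q, S, U.
That leaves S = 4. Remove 4 from Q, T.
T's domain is down to {2}, so T = 2. Eliminate 2 elsewhere: U.
U has just one choice, so U = 3. Remove 3 from Q.
That leaves Q = 1.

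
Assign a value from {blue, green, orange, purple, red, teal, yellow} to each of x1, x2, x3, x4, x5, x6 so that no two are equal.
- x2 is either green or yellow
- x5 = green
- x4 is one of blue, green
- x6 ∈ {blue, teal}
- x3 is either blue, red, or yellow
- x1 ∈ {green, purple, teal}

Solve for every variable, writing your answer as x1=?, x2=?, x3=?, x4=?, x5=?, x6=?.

x5 must be green (only option left). Remove green from x1, x2, x4.
x2's domain is down to {yellow}, so x2 = yellow. Remove yellow from x3.
x4's domain is down to {blue}, so x4 = blue. So x3, x6 can't be blue.
x6 must be teal (only option left). Eliminate teal elsewhere: x1.
That leaves x1 = purple.
x3 must be red (only option left).

x1=purple, x2=yellow, x3=red, x4=blue, x5=green, x6=teal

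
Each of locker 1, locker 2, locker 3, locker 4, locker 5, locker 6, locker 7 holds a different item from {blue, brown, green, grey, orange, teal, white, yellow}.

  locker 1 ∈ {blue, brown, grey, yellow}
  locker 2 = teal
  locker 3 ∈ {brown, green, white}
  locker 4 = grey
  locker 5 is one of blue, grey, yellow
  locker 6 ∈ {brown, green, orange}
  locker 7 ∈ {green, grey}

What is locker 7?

green

locker 2's domain is down to {teal}, so locker 2 = teal.
locker 4 must be grey (only option left). Eliminate grey elsewhere: locker 1, locker 5, locker 7.
So locker 7 = green.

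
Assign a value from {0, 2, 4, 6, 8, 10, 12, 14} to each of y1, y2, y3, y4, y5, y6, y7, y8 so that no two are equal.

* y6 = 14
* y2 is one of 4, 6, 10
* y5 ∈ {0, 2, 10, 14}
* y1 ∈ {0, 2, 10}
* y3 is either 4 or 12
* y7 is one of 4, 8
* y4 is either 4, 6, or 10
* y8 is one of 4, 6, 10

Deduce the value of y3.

12

y6 has just one choice, so y6 = 14. Eliminate 14 elsewhere: y5.
The 7 still-open variables together cover exactly {0, 2, 4, 6, 8, 10, 12} — 7 values for 7 variables — and 8 appears only in y7's list, so y7 = 8.
The 6 still-open variables draw from only 6 values {0, 2, 4, 6, 10, 12}, so each is used; only y3 can be 12, hence y3 = 12.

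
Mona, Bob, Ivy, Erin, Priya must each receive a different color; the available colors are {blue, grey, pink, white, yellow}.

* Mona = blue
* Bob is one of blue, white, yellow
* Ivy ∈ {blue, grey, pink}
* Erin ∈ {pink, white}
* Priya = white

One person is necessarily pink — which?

Mona must be blue (only option left). Eliminate blue elsewhere: Bob, Ivy.
That leaves Priya = white. So Bob, Erin can't be white.
So pink goes to Erin.

Erin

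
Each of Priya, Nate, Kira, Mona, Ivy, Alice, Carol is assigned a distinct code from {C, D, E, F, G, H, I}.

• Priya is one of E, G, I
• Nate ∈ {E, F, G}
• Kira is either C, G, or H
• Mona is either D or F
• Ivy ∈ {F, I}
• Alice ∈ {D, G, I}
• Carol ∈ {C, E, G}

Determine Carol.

Among the 7 variables, H fits only Kira (and all 7 values in {C, D, E, F, G, H, I} must be used), so Kira = H.
The 6 still-open variables draw from only 6 values {C, D, E, F, G, I}, so each is used; only Carol can be C, hence Carol = C.

C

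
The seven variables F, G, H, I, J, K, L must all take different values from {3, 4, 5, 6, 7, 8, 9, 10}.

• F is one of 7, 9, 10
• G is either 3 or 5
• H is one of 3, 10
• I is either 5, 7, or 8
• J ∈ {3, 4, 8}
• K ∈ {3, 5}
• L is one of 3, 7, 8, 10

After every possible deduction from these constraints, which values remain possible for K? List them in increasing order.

The 7 variables together cover exactly {3, 4, 5, 7, 8, 9, 10} — 7 values for 7 variables — and 4 appears only in J's list, so J = 4.
The 6 still-open variables together cover exactly {3, 5, 7, 8, 9, 10} — 6 values for 6 variables — and 9 appears only in F's list, so F = 9.
G and K between them cover only {3, 5} — a naked pair. Remove those values from H, I, L.
H must be 10 (only option left). So L can't be 10.
No further eliminations apply; K can still be any of 3, 5.

3, 5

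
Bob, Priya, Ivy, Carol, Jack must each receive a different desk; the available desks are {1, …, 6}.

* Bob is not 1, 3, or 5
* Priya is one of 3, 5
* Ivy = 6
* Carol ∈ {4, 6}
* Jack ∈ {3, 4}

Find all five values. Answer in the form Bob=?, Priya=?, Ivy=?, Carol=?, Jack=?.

Ivy's domain is down to {6}, so Ivy = 6. So Bob, Carol can't be 6.
Carol's domain is down to {4}, so Carol = 4. Strike 4 from Bob, Jack.
Jack must be 3 (only option left). So Priya can't be 3.
Bob's domain is down to {2}, so Bob = 2.
That leaves Priya = 5.

Bob=2, Priya=5, Ivy=6, Carol=4, Jack=3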